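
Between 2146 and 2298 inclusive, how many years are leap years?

37

Multiples of 4 in [2146,2298]: 38.
Of those, multiples of 100: 1 (not leap unless ÷400).
Multiples of 400: 0.
Leap years = 38 − 1 + 0 = 37.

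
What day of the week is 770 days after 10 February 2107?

Thursday

First find the weekday of Feb 10, 2107. Doomsday rule: the anchor day for the 2100s is Sunday. For year 07: 7÷12 = 0 r 7, and 7÷4 = 1, so 0+7+1 = 8.
Sunday + 8 ≡ Monday — that's 2107's doomsday.
In February the doomsday date is Feb 28 (2107 is not a leap year).
Feb 10 is 18 days before Feb 28; 18 mod 7 = 4, so Monday − 4 = Thursday.
770 mod 7 = 0, so 770 days after a Thursday is Thursday + 0 = Thursday.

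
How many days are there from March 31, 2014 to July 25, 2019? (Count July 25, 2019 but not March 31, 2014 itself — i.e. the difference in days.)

Mar 31, 2014 → Mar 31, 2015: 365 days.
Mar 31, 2015 → Mar 31, 2016: 366 days (Feb 29, 2016 is in that span).
Mar 31, 2016 → Mar 31, 2017: 365 days.
Mar 31, 2017 → Mar 31, 2018: 365 days.
Mar 31, 2018 → Mar 31, 2019: 365 days.
Mar 31, 2019 → Apr 30, 2019: 30 days (March has 31).
Apr 30, 2019 → May 30, 2019: 30 days (April has 30).
May 30, 2019 → Jun 30, 2019: 31 days (May has 31).
Jun 30, 2019 → Jul 25, 2019: 25 days.
Total: 1942 days.

1942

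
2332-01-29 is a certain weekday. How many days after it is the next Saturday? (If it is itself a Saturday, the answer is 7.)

Jan 29, 2332 is a Friday.
From Friday to the next Saturday is 1 day.

1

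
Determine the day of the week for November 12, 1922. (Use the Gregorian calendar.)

Sunday

Doomsday rule: the anchor day for the 1900s is Wednesday. For year 22: 22÷12 = 1 r 10, and 10÷4 = 2, so 1+10+2 = 13.
Wednesday + 13 ≡ Tuesday — that's 1922's doomsday.
In November the doomsday date is Nov 7.
Nov 12 is 5 days after Nov 7; 5 mod 7 = 5, so Tuesday + 5 = Sunday.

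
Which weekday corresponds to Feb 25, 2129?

Doomsday rule: the anchor day for the 2100s is Sunday. For year 29: 29÷12 = 2 r 5, and 5÷4 = 1, so 2+5+1 = 8.
Sunday + 8 ≡ Monday — that's 2129's doomsday.
In February the doomsday date is Feb 28 (2129 is not a leap year).
Feb 25 is 3 days before Feb 28; 3 mod 7 = 3, so Monday − 3 = Friday.

Friday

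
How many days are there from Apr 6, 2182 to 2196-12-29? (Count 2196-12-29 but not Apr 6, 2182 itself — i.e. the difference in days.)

Apr 6, 2182 → Apr 6, 2183: 365 days.
Apr 6, 2183 → Apr 6, 2184: 366 days (Feb 29, 2184 is in that span).
Apr 6, 2184 → Apr 6, 2185: 365 days.
Apr 6, 2185 → Apr 6, 2186: 365 days.
Apr 6, 2186 → Apr 6, 2187: 365 days.
Apr 6, 2187 → Apr 6, 2188: 366 days (Feb 29, 2188 is in that span).
Apr 6, 2188 → Apr 6, 2189: 365 days.
Apr 6, 2189 → Apr 6, 2190: 365 days.
Apr 6, 2190 → Apr 6, 2191: 365 days.
Apr 6, 2191 → Apr 6, 2192: 366 days (Feb 29, 2192 is in that span).
Apr 6, 2192 → Apr 6, 2193: 365 days.
Apr 6, 2193 → Apr 6, 2194: 365 days.
Apr 6, 2194 → Apr 6, 2195: 365 days.
Apr 6, 2195 → Apr 6, 2196: 366 days (Feb 29, 2196 is in that span).
Apr 6, 2196 → May 6, 2196: 30 days (April has 30).
May 6, 2196 → Jun 6, 2196: 31 days (May has 31).
Jun 6, 2196 → Jul 6, 2196: 30 days (June has 30).
Jul 6, 2196 → Aug 6, 2196: 31 days (July has 31).
Aug 6, 2196 → Sep 6, 2196: 31 days (August has 31).
Sep 6, 2196 → Oct 6, 2196: 30 days (September has 30).
Oct 6, 2196 → Nov 6, 2196: 31 days (October has 31).
Nov 6, 2196 → Dec 6, 2196: 30 days (November has 30).
Dec 6, 2196 → Dec 29, 2196: 23 days.
Total: 5381 days.

5381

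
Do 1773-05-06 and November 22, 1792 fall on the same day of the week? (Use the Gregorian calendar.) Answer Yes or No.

From May 6, 1773 to Nov 22, 1792 is 7140 days.
7140 mod 7 = 0, so they are the same weekday.
(May 6, 1773 is a Thursday; Nov 22, 1792 is a Thursday.)

Yes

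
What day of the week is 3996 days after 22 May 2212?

May 22, 2212 is a Friday.
3996 mod 7 = 6, so 3996 days after a Friday is Friday + 6 = Thursday.

Thursday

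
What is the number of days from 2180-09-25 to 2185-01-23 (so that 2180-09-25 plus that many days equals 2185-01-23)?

1581

Sep 25, 2180 → Sep 25, 2181: 365 days.
Sep 25, 2181 → Sep 25, 2182: 365 days.
Sep 25, 2182 → Sep 25, 2183: 365 days.
Sep 25, 2183 → Sep 25, 2184: 366 days (Feb 29, 2184 is in that span).
Sep 25, 2184 → Oct 25, 2184: 30 days (September has 30).
Oct 25, 2184 → Nov 25, 2184: 31 days (October has 31).
Nov 25, 2184 → Dec 25, 2184: 30 days (November has 30).
Dec 25, 2184 → Jan 23, 2185: 29 days.
Total: 1581 days.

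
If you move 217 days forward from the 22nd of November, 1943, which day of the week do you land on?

Monday

Nov 22, 1943 is a Monday.
217 mod 7 = 0, so 217 days after a Monday is Monday + 0 = Monday.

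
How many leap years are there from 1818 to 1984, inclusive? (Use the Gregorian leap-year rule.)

41

Multiples of 4 in [1818,1984]: 42.
Of those, multiples of 100: 1 (not leap unless ÷400).
Multiples of 400: 0.
Leap years = 42 − 1 + 0 = 41.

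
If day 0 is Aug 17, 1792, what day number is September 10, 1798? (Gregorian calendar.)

2215

Aug 17, 1792 → Aug 17, 1793: 365 days.
Aug 17, 1793 → Aug 17, 1794: 365 days.
Aug 17, 1794 → Aug 17, 1795: 365 days.
Aug 17, 1795 → Aug 17, 1796: 366 days (Feb 29, 1796 is in that span).
Aug 17, 1796 → Aug 17, 1797: 365 days.
Aug 17, 1797 → Sep 17, 1797: 31 days (August has 31).
Sep 17, 1797 → Oct 17, 1797: 30 days (September has 30).
Oct 17, 1797 → Nov 17, 1797: 31 days (October has 31).
Nov 17, 1797 → Dec 17, 1797: 30 days (November has 30).
Dec 17, 1797 → Jan 17, 1798: 31 days (December has 31).
Jan 17, 1798 → Feb 17, 1798: 31 days (January has 31).
Feb 17, 1798 → Mar 17, 1798: 28 days (February has 28).
Mar 17, 1798 → Apr 17, 1798: 31 days (March has 31).
Apr 17, 1798 → May 17, 1798: 30 days (April has 30).
May 17, 1798 → Jun 17, 1798: 31 days (May has 31).
Jun 17, 1798 → Jul 17, 1798: 30 days (June has 30).
Jul 17, 1798 → Aug 17, 1798: 31 days (July has 31).
Aug 17, 1798 → Sep 10, 1798: 24 days.
Total: 2215 days.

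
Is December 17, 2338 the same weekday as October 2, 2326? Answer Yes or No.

Yes

From Oct 2, 2326 to Dec 17, 2338 is 4459 days.
4459 mod 7 = 0, so they are the same weekday.
(Oct 2, 2326 is a Saturday; Dec 17, 2338 is a Saturday.)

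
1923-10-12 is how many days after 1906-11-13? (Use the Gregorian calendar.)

Nov 13, 1906 → Nov 13, 1907: 365 days.
Nov 13, 1907 → Nov 13, 1908: 366 days (Feb 29, 1908 is in that span).
Nov 13, 1908 → Nov 13, 1909: 365 days.
Nov 13, 1909 → Nov 13, 1910: 365 days.
Nov 13, 1910 → Nov 13, 1911: 365 days.
Nov 13, 1911 → Nov 13, 1912: 366 days (Feb 29, 1912 is in that span).
Nov 13, 1912 → Nov 13, 1913: 365 days.
Nov 13, 1913 → Nov 13, 1914: 365 days.
Nov 13, 1914 → Nov 13, 1915: 365 days.
Nov 13, 1915 → Nov 13, 1916: 366 days (Feb 29, 1916 is in that span).
Nov 13, 1916 → Nov 13, 1917: 365 days.
Nov 13, 1917 → Nov 13, 1918: 365 days.
Nov 13, 1918 → Nov 13, 1919: 365 days.
Nov 13, 1919 → Nov 13, 1920: 366 days (Feb 29, 1920 is in that span).
Nov 13, 1920 → Nov 13, 1921: 365 days.
Nov 13, 1921 → Nov 13, 1922: 365 days.
Nov 13, 1922 → Dec 13, 1922: 30 days (November has 30).
Dec 13, 1922 → Jan 13, 1923: 31 days (December has 31).
Jan 13, 1923 → Feb 13, 1923: 31 days (January has 31).
Feb 13, 1923 → Mar 13, 1923: 28 days (February has 28).
Mar 13, 1923 → Apr 13, 1923: 31 days (March has 31).
Apr 13, 1923 → May 13, 1923: 30 days (April has 30).
May 13, 1923 → Jun 13, 1923: 31 days (May has 31).
Jun 13, 1923 → Jul 13, 1923: 30 days (June has 30).
Jul 13, 1923 → Aug 13, 1923: 31 days (July has 31).
Aug 13, 1923 → Sep 13, 1923: 31 days (August has 31).
Sep 13, 1923 → Oct 12, 1923: 29 days.
Total: 6177 days.

6177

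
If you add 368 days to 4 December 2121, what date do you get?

Dec has 31 days: +28 → Jan 1, 2122 (340 left).
Jan has 31 days: +31 → Feb 1, 2122 (309 left).
Feb has 28 days: +28 → Mar 1, 2122 (281 left).
Mar has 31 days: +31 → Apr 1, 2122 (250 left).
Apr has 30 days: +30 → May 1, 2122 (220 left).
May has 31 days: +31 → Jun 1, 2122 (189 left).
Jun has 30 days: +30 → Jul 1, 2122 (159 left).
Jul has 31 days: +31 → Aug 1, 2122 (128 left).
Aug has 31 days: +31 → Sep 1, 2122 (97 left).
Sep has 30 days: +30 → Oct 1, 2122 (67 left).
Oct has 31 days: +31 → Nov 1, 2122 (36 left).
Nov has 30 days: +30 → Dec 1, 2122 (6 left).
+6 → Dec 7, 2122.

December 7, 2122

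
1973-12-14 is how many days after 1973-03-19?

270

Mar 19, 1973 → Apr 19, 1973: 31 days (March has 31).
Apr 19, 1973 → May 19, 1973: 30 days (April has 30).
May 19, 1973 → Jun 19, 1973: 31 days (May has 31).
Jun 19, 1973 → Jul 19, 1973: 30 days (June has 30).
Jul 19, 1973 → Aug 19, 1973: 31 days (July has 31).
Aug 19, 1973 → Sep 19, 1973: 31 days (August has 31).
Sep 19, 1973 → Oct 19, 1973: 30 days (September has 30).
Oct 19, 1973 → Nov 19, 1973: 31 days (October has 31).
Nov 19, 1973 → Dec 14, 1973: 25 days.
Total: 270 days.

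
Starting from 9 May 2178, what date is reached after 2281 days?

August 6, 2184

+365 (one year) → May 9, 2179 (1916 left).
+366 (one year; includes Feb 29, 2180) → May 9, 2180 (1550 left).
+365 (one year) → May 9, 2181 (1185 left).
+365 (one year) → May 9, 2182 (820 left).
+365 (one year) → May 9, 2183 (455 left).
+366 (one year; includes Feb 29, 2184) → May 9, 2184 (89 left).
May has 31 days: +23 → Jun 1, 2184 (66 left).
Jun has 30 days: +30 → Jul 1, 2184 (36 left).
Jul has 31 days: +31 → Aug 1, 2184 (5 left).
+5 → Aug 6, 2184.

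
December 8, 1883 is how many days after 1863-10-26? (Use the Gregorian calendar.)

7348

Oct 26, 1863 → Oct 26, 1864: 366 days (Feb 29, 1864 is in that span).
Oct 26, 1864 → Oct 26, 1865: 365 days.
Oct 26, 1865 → Oct 26, 1866: 365 days.
Oct 26, 1866 → Oct 26, 1867: 365 days.
Oct 26, 1867 → Oct 26, 1868: 366 days (Feb 29, 1868 is in that span).
Oct 26, 1868 → Oct 26, 1869: 365 days.
Oct 26, 1869 → Oct 26, 1870: 365 days.
Oct 26, 1870 → Oct 26, 1871: 365 days.
Oct 26, 1871 → Oct 26, 1872: 366 days (Feb 29, 1872 is in that span).
Oct 26, 1872 → Oct 26, 1873: 365 days.
Oct 26, 1873 → Oct 26, 1874: 365 days.
Oct 26, 1874 → Oct 26, 1875: 365 days.
Oct 26, 1875 → Oct 26, 1876: 366 days (Feb 29, 1876 is in that span).
Oct 26, 1876 → Oct 26, 1877: 365 days.
Oct 26, 1877 → Oct 26, 1878: 365 days.
Oct 26, 1878 → Oct 26, 1879: 365 days.
Oct 26, 1879 → Oct 26, 1880: 366 days (Feb 29, 1880 is in that span).
Oct 26, 1880 → Oct 26, 1881: 365 days.
Oct 26, 1881 → Oct 26, 1882: 365 days.
Oct 26, 1882 → Oct 26, 1883: 365 days.
Oct 26, 1883 → Nov 26, 1883: 31 days (October has 31).
Nov 26, 1883 → Dec 8, 1883: 12 days.
Total: 7348 days.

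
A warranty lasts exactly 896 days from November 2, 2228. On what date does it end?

+365 (one year) → Nov 2, 2229 (531 left).
+365 (one year) → Nov 2, 2230 (166 left).
Nov has 30 days: +29 → Dec 1, 2230 (137 left).
Dec has 31 days: +31 → Jan 1, 2231 (106 left).
Jan has 31 days: +31 → Feb 1, 2231 (75 left).
Feb has 28 days: +28 → Mar 1, 2231 (47 left).
Mar has 31 days: +31 → Apr 1, 2231 (16 left).
+16 → Apr 17, 2231.

April 17, 2231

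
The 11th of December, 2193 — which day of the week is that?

Wednesday

Doomsday rule: the anchor day for the 2100s is Sunday. For year 93: 93÷12 = 7 r 9, and 9÷4 = 2, so 7+9+2 = 18.
Sunday + 18 ≡ Thursday — that's 2193's doomsday.
In December the doomsday date is Dec 12.
Dec 11 is 1 day before Dec 12; 1 mod 7 = 1, so Thursday − 1 = Wednesday.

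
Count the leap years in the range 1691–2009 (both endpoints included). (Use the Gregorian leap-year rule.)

77

Multiples of 4 in [1691,2009]: 80.
Of those, multiples of 100: 4 (not leap unless ÷400).
Multiples of 400: 1.
Leap years = 80 − 4 + 1 = 77.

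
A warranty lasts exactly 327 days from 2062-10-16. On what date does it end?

Oct has 31 days: +16 → Nov 1, 2062 (311 left).
Nov has 30 days: +30 → Dec 1, 2062 (281 left).
Dec has 31 days: +31 → Jan 1, 2063 (250 left).
Jan has 31 days: +31 → Feb 1, 2063 (219 left).
Feb has 28 days: +28 → Mar 1, 2063 (191 left).
Mar has 31 days: +31 → Apr 1, 2063 (160 left).
Apr has 30 days: +30 → May 1, 2063 (130 left).
May has 31 days: +31 → Jun 1, 2063 (99 left).
Jun has 30 days: +30 → Jul 1, 2063 (69 left).
Jul has 31 days: +31 → Aug 1, 2063 (38 left).
Aug has 31 days: +31 → Sep 1, 2063 (7 left).
+7 → Sep 8, 2063.

September 8, 2063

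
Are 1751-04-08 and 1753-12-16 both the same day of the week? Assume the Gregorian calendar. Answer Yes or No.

No

From Apr 8, 1751 to Dec 16, 1753 is 983 days.
983 mod 7 = 3, so they are different weekdays.
(Apr 8, 1751 is a Thursday; Dec 16, 1753 is a Sunday.)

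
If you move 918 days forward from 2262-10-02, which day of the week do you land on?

Oct 2, 2262 is a Thursday.
918 mod 7 = 1, so 918 days after a Thursday is Thursday + 1 = Friday.

Friday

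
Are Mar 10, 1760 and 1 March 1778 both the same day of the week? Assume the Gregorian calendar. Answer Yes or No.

From Mar 10, 1760 to Mar 1, 1778 is 6565 days.
6565 mod 7 = 6, so they are different weekdays.
(Mar 10, 1760 is a Monday; Mar 1, 1778 is a Sunday.)

No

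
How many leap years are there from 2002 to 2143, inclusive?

34

Multiples of 4 in [2002,2143]: 35.
Of those, multiples of 100: 1 (not leap unless ÷400).
Multiples of 400: 0.
Leap years = 35 − 1 + 0 = 34.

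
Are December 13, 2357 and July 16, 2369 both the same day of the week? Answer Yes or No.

No

From Dec 13, 2357 to Jul 16, 2369 is 4233 days.
4233 mod 7 = 5, so they are different weekdays.
(Dec 13, 2357 is a Friday; Jul 16, 2369 is a Wednesday.)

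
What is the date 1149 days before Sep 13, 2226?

July 22, 2223

−365 (one year) → Sep 13, 2225 (784 left).
−365 (one year) → Sep 13, 2224 (419 left).
−366 (one year; includes Feb 29, 2224) → Sep 13, 2223 (53 left).
−13 → Aug 31, 2223 (end of Aug, 31 days; 40 left).
−31 → Jul 31, 2223 (end of Jul, 31 days; 9 left).
−9 → Jul 22, 2223.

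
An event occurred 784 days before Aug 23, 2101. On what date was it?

June 30, 2099

−365 (one year) → Aug 23, 2100 (419 left).
−365 (one year) → Aug 23, 2099 (54 left).
−23 → Jul 31, 2099 (end of Jul, 31 days; 31 left).
−31 → Jun 30, 2099 (end of Jun, 30 days; 0 left).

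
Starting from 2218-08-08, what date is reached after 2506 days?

+365 (one year) → Aug 8, 2219 (2141 left).
+366 (one year; includes Feb 29, 2220) → Aug 8, 2220 (1775 left).
+365 (one year) → Aug 8, 2221 (1410 left).
+365 (one year) → Aug 8, 2222 (1045 left).
+365 (one year) → Aug 8, 2223 (680 left).
+366 (one year; includes Feb 29, 2224) → Aug 8, 2224 (314 left).
Aug has 31 days: +24 → Sep 1, 2224 (290 left).
Sep has 30 days: +30 → Oct 1, 2224 (260 left).
Oct has 31 days: +31 → Nov 1, 2224 (229 left).
Nov has 30 days: +30 → Dec 1, 2224 (199 left).
Dec has 31 days: +31 → Jan 1, 2225 (168 left).
Jan has 31 days: +31 → Feb 1, 2225 (137 left).
Feb has 28 days: +28 → Mar 1, 2225 (109 left).
Mar has 31 days: +31 → Apr 1, 2225 (78 left).
Apr has 30 days: +30 → May 1, 2225 (48 left).
May has 31 days: +31 → Jun 1, 2225 (17 left).
+17 → Jun 18, 2225.

June 18, 2225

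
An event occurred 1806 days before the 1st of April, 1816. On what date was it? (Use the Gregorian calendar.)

−366 (one year; includes Feb 29, 1816) → Apr 1, 1815 (1440 left).
−365 (one year) → Apr 1, 1814 (1075 left).
−365 (one year) → Apr 1, 1813 (710 left).
−365 (one year) → Apr 1, 1812 (345 left).
−1 → Mar 31, 1812 (end of Mar, 31 days; 344 left).
−31 → Feb 29, 1812 (end of Feb, 29 days; 313 left).
−29 → Jan 31, 1812 (end of Jan, 31 days; 284 left).
−31 → Dec 31, 1811 (end of Dec, 31 days; 253 left).
−31 → Nov 30, 1811 (end of Nov, 30 days; 222 left).
−30 → Oct 31, 1811 (end of Oct, 31 days; 192 left).
−31 → Sep 30, 1811 (end of Sep, 30 days; 161 left).
−30 → Aug 31, 1811 (end of Aug, 31 days; 131 left).
−31 → Jul 31, 1811 (end of Jul, 31 days; 100 left).
−31 → Jun 30, 1811 (end of Jun, 30 days; 69 left).
−30 → May 31, 1811 (end of May, 31 days; 39 left).
−31 → Apr 30, 1811 (end of Apr, 30 days; 8 left).
−8 → Apr 22, 1811.

April 22, 1811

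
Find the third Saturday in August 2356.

August 1, 2356 is a Wednesday.
The first Saturday is therefore August 4 (3 days later).
The third Saturday is 4 + 2×7 = August 18.

August 18, 2356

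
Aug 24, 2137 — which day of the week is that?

Saturday

Doomsday rule: the anchor day for the 2100s is Sunday. For year 37: 37÷12 = 3 r 1, and 1÷4 = 0, so 3+1+0 = 4.
Sunday + 4 ≡ Thursday — that's 2137's doomsday.
In August the doomsday date is Aug 8.
Aug 24 is 16 days after Aug 8; 16 mod 7 = 2, so Thursday + 2 = Saturday.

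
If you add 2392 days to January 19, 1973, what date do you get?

August 8, 1979

+365 (one year) → Jan 19, 1974 (2027 left).
+365 (one year) → Jan 19, 1975 (1662 left).
+365 (one year) → Jan 19, 1976 (1297 left).
+366 (one year; includes Feb 29, 1976) → Jan 19, 1977 (931 left).
+365 (one year) → Jan 19, 1978 (566 left).
+365 (one year) → Jan 19, 1979 (201 left).
Jan has 31 days: +13 → Feb 1, 1979 (188 left).
Feb has 28 days: +28 → Mar 1, 1979 (160 left).
Mar has 31 days: +31 → Apr 1, 1979 (129 left).
Apr has 30 days: +30 → May 1, 1979 (99 left).
May has 31 days: +31 → Jun 1, 1979 (68 left).
Jun has 30 days: +30 → Jul 1, 1979 (38 left).
Jul has 31 days: +31 → Aug 1, 1979 (7 left).
+7 → Aug 8, 1979.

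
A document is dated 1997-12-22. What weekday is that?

Monday

Doomsday rule: the anchor day for the 1900s is Wednesday. For year 97: 97÷12 = 8 r 1, and 1÷4 = 0, so 8+1+0 = 9.
Wednesday + 9 ≡ Friday — that's 1997's doomsday.
In December the doomsday date is Dec 12.
Dec 22 is 10 days after Dec 12; 10 mod 7 = 3, so Friday + 3 = Monday.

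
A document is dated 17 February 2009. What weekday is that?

Doomsday rule: the anchor day for the 2000s is Tuesday. For year 09: 9÷12 = 0 r 9, and 9÷4 = 2, so 0+9+2 = 11.
Tuesday + 11 ≡ Saturday — that's 2009's doomsday.
In February the doomsday date is Feb 28 (2009 is not a leap year).
Feb 17 is 11 days before Feb 28; 11 mod 7 = 4, so Saturday − 4 = Tuesday.

Tuesday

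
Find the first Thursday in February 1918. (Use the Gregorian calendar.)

February 1, 1918 is a Friday.
The first Thursday is therefore February 7 (6 days later).

February 7, 1918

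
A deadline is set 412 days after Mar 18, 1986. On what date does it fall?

May 4, 1987

+365 (one year) → Mar 18, 1987 (47 left).
Mar has 31 days: +14 → Apr 1, 1987 (33 left).
Apr has 30 days: +30 → May 1, 1987 (3 left).
+3 → May 4, 1987.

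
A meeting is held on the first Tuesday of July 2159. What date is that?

July 3, 2159

July 1, 2159 is a Sunday.
The first Tuesday is therefore July 3 (2 days later).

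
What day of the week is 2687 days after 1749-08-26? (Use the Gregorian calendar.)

Monday

Aug 26, 1749 is a Tuesday.
2687 mod 7 = 6, so 2687 days after a Tuesday is Tuesday + 6 = Monday.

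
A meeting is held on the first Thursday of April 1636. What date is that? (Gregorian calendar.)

April 3, 1636

April 1, 1636 is a Tuesday.
The first Thursday is therefore April 3 (2 days later).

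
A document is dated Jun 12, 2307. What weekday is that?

Wednesday

Doomsday rule: the anchor day for the 2300s is Wednesday. For year 07: 7÷12 = 0 r 7, and 7÷4 = 1, so 0+7+1 = 8.
Wednesday + 8 ≡ Thursday — that's 2307's doomsday.
In June the doomsday date is Jun 6.
Jun 12 is 6 days after Jun 6; 6 mod 7 = 6, so Thursday + 6 = Wednesday.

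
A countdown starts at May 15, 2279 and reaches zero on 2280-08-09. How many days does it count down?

452

May 15, 2279 → May 15, 2280: 366 days (Feb 29, 2280 is in that span).
May 15, 2280 → Jun 15, 2280: 31 days (May has 31).
Jun 15, 2280 → Jul 15, 2280: 30 days (June has 30).
Jul 15, 2280 → Aug 9, 2280: 25 days.
Total: 452 days.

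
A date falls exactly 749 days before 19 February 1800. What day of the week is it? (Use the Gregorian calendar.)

First find the weekday of Feb 19, 1800. Doomsday rule: the anchor day for the 1800s is Friday. For year 00: 0÷12 = 0 r 0, and 0÷4 = 0, so 0+0+0 = 0.
Friday + 0 ≡ Friday — that's 1800's doomsday.
In February the doomsday date is Feb 28 (1800 is not a leap year (divisible by 100 but not 400)).
Feb 19 is 9 days before Feb 28; 9 mod 7 = 2, so Friday − 2 = Wednesday.
749 mod 7 = 0, so 749 days before a Wednesday is Wednesday − 0 = Wednesday.

Wednesday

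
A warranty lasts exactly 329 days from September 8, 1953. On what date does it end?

August 3, 1954

Sep has 30 days: +23 → Oct 1, 1953 (306 left).
Oct has 31 days: +31 → Nov 1, 1953 (275 left).
Nov has 30 days: +30 → Dec 1, 1953 (245 left).
Dec has 31 days: +31 → Jan 1, 1954 (214 left).
Jan has 31 days: +31 → Feb 1, 1954 (183 left).
Feb has 28 days: +28 → Mar 1, 1954 (155 left).
Mar has 31 days: +31 → Apr 1, 1954 (124 left).
Apr has 30 days: +30 → May 1, 1954 (94 left).
May has 31 days: +31 → Jun 1, 1954 (63 left).
Jun has 30 days: +30 → Jul 1, 1954 (33 left).
Jul has 31 days: +31 → Aug 1, 1954 (2 left).
+2 → Aug 3, 1954.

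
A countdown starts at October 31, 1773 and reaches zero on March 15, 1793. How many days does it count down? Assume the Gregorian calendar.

Oct 31, 1773 → Oct 31, 1774: 365 days.
Oct 31, 1774 → Oct 31, 1775: 365 days.
Oct 31, 1775 → Oct 31, 1776: 366 days (Feb 29, 1776 is in that span).
Oct 31, 1776 → Oct 31, 1777: 365 days.
Oct 31, 1777 → Oct 31, 1778: 365 days.
Oct 31, 1778 → Oct 31, 1779: 365 days.
Oct 31, 1779 → Oct 31, 1780: 366 days (Feb 29, 1780 is in that span).
Oct 31, 1780 → Oct 31, 1781: 365 days.
Oct 31, 1781 → Oct 31, 1782: 365 days.
Oct 31, 1782 → Oct 31, 1783: 365 days.
Oct 31, 1783 → Oct 31, 1784: 366 days (Feb 29, 1784 is in that span).
Oct 31, 1784 → Oct 31, 1785: 365 days.
Oct 31, 1785 → Oct 31, 1786: 365 days.
Oct 31, 1786 → Oct 31, 1787: 365 days.
Oct 31, 1787 → Oct 31, 1788: 366 days (Feb 29, 1788 is in that span).
Oct 31, 1788 → Oct 31, 1789: 365 days.
Oct 31, 1789 → Oct 31, 1790: 365 days.
Oct 31, 1790 → Oct 31, 1791: 365 days.
Oct 31, 1791 → Oct 31, 1792: 366 days (Feb 29, 1792 is in that span).
Oct 31, 1792 → Nov 30, 1792: 30 days (October has 31).
Nov 30, 1792 → Dec 30, 1792: 30 days (November has 30).
Dec 30, 1792 → Jan 30, 1793: 31 days (December has 31).
Jan 30, 1793 → Feb 28, 1793: 29 days (January has 31).
Feb 28, 1793 → Mar 15, 1793: 15 days.
Total: 7075 days.

7075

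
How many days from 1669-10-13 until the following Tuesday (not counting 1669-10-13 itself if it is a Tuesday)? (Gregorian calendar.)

2

Oct 13, 1669 is a Sunday.
From Sunday to the next Tuesday is 2 days.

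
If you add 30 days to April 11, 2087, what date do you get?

May 11, 2087

Apr has 30 days: +20 → May 1, 2087 (10 left).
+10 → May 11, 2087.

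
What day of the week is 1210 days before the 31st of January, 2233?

Friday

First find the weekday of Jan 31, 2233. Doomsday rule: the anchor day for the 2200s is Friday. For year 33: 33÷12 = 2 r 9, and 9÷4 = 2, so 2+9+2 = 13.
Friday + 13 ≡ Thursday — that's 2233's doomsday.
In January the doomsday date is Jan 3 (2233 is not a leap year).
Jan 31 is 28 days after Jan 3; 28 mod 7 = 0, so Thursday + 0 = Thursday.
1210 mod 7 = 6, so 1210 days before a Thursday is Thursday − 6 = Friday.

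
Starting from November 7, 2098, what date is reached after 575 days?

+365 (one year) → Nov 7, 2099 (210 left).
Nov has 30 days: +24 → Dec 1, 2099 (186 left).
Dec has 31 days: +31 → Jan 1, 2100 (155 left).
Jan has 31 days: +31 → Feb 1, 2100 (124 left).
Feb has 28 days: +28 → Mar 1, 2100 (96 left).
Mar has 31 days: +31 → Apr 1, 2100 (65 left).
Apr has 30 days: +30 → May 1, 2100 (35 left).
May has 31 days: +31 → Jun 1, 2100 (4 left).
+4 → Jun 5, 2100.

June 5, 2100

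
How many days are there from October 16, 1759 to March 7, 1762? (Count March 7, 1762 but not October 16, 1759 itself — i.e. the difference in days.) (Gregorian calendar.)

Oct 16, 1759 → Oct 16, 1760: 366 days (Feb 29, 1760 is in that span).
Oct 16, 1760 → Oct 16, 1761: 365 days.
Oct 16, 1761 → Nov 16, 1761: 31 days (October has 31).
Nov 16, 1761 → Dec 16, 1761: 30 days (November has 30).
Dec 16, 1761 → Jan 16, 1762: 31 days (December has 31).
Jan 16, 1762 → Feb 16, 1762: 31 days (January has 31).
Feb 16, 1762 → Mar 7, 1762: 19 days.
Total: 873 days.

873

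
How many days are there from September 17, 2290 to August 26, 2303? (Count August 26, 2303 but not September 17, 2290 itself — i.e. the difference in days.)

Sep 17, 2290 → Sep 17, 2291: 365 days.
Sep 17, 2291 → Sep 17, 2292: 366 days (Feb 29, 2292 is in that span).
Sep 17, 2292 → Sep 17, 2293: 365 days.
Sep 17, 2293 → Sep 17, 2294: 365 days.
Sep 17, 2294 → Sep 17, 2295: 365 days.
Sep 17, 2295 → Sep 17, 2296: 366 days (Feb 29, 2296 is in that span).
Sep 17, 2296 → Sep 17, 2297: 365 days.
Sep 17, 2297 → Sep 17, 2298: 365 days.
Sep 17, 2298 → Sep 17, 2299: 365 days.
Sep 17, 2299 → Sep 17, 2300: 365 days.
Sep 17, 2300 → Sep 17, 2301: 365 days.
Sep 17, 2301 → Sep 17, 2302: 365 days.
Sep 17, 2302 → Oct 17, 2302: 30 days (September has 30).
Oct 17, 2302 → Nov 17, 2302: 31 days (October has 31).
Nov 17, 2302 → Dec 17, 2302: 30 days (November has 30).
Dec 17, 2302 → Jan 17, 2303: 31 days (December has 31).
Jan 17, 2303 → Feb 17, 2303: 31 days (January has 31).
Feb 17, 2303 → Mar 17, 2303: 28 days (February has 28).
Mar 17, 2303 → Apr 17, 2303: 31 days (March has 31).
Apr 17, 2303 → May 17, 2303: 30 days (April has 30).
May 17, 2303 → Jun 17, 2303: 31 days (May has 31).
Jun 17, 2303 → Jul 17, 2303: 30 days (June has 30).
Jul 17, 2303 → Aug 17, 2303: 31 days (July has 31).
Aug 17, 2303 → Aug 26, 2303: 9 days.
Total: 4725 days.

4725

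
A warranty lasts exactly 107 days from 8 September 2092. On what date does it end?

Sep has 30 days: +23 → Oct 1, 2092 (84 left).
Oct has 31 days: +31 → Nov 1, 2092 (53 left).
Nov has 30 days: +30 → Dec 1, 2092 (23 left).
+23 → Dec 24, 2092.

December 24, 2092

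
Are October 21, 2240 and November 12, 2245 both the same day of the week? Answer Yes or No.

From Oct 21, 2240 to Nov 12, 2245 is 1848 days.
1848 mod 7 = 0, so they are the same weekday.
(Oct 21, 2240 is a Wednesday; Nov 12, 2245 is a Wednesday.)

Yes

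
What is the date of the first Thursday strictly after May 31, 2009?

May 31, 2009 is a Sunday.
From Sunday to the next Thursday is 4 days.
May 31, 2009 + 4 = Jun 4, 2009.

June 4, 2009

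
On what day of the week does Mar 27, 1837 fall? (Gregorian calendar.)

Monday

Doomsday rule: the anchor day for the 1800s is Friday. For year 37: 37÷12 = 3 r 1, and 1÷4 = 0, so 3+1+0 = 4.
Friday + 4 ≡ Tuesday — that's 1837's doomsday.
In March the doomsday date is Mar 14.
Mar 27 is 13 days after Mar 14; 13 mod 7 = 6, so Tuesday + 6 = Monday.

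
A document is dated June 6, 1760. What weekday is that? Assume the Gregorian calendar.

Friday

Doomsday rule: the anchor day for the 1700s is Sunday. For year 60: 60÷12 = 5 r 0, and 0÷4 = 0, so 5+0+0 = 5.
Sunday + 5 ≡ Friday — that's 1760's doomsday.
In June the doomsday date is Jun 6.
Jun 6 is the doomsday itself: Friday.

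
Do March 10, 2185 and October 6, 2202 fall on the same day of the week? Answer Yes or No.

From Mar 10, 2185 to Oct 6, 2202 is 6418 days.
6418 mod 7 = 6, so they are different weekdays.
(Mar 10, 2185 is a Thursday; Oct 6, 2202 is a Wednesday.)

No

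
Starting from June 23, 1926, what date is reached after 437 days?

September 3, 1927

+365 (one year) → Jun 23, 1927 (72 left).
Jun has 30 days: +8 → Jul 1, 1927 (64 left).
Jul has 31 days: +31 → Aug 1, 1927 (33 left).
Aug has 31 days: +31 → Sep 1, 1927 (2 left).
+2 → Sep 3, 1927.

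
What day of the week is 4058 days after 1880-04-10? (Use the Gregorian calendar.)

Apr 10, 1880 is a Saturday.
4058 mod 7 = 5, so 4058 days after a Saturday is Saturday + 5 = Thursday.

Thursday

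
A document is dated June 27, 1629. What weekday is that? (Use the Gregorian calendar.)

Doomsday rule: the anchor day for the 1600s is Tuesday. For year 29: 29÷12 = 2 r 5, and 5÷4 = 1, so 2+5+1 = 8.
Tuesday + 8 ≡ Wednesday — that's 1629's doomsday.
In June the doomsday date is Jun 6.
Jun 27 is 21 days after Jun 6; 21 mod 7 = 0, so Wednesday + 0 = Wednesday.

Wednesday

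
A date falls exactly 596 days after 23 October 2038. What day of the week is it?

Oct 23, 2038 is a Saturday.
596 mod 7 = 1, so 596 days after a Saturday is Saturday + 1 = Sunday.

Sunday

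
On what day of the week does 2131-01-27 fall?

Doomsday rule: the anchor day for the 2100s is Sunday. For year 31: 31÷12 = 2 r 7, and 7÷4 = 1, so 2+7+1 = 10.
Sunday + 10 ≡ Wednesday — that's 2131's doomsday.
In January the doomsday date is Jan 3 (2131 is not a leap year).
Jan 27 is 24 days after Jan 3; 24 mod 7 = 3, so Wednesday + 3 = Saturday.

Saturday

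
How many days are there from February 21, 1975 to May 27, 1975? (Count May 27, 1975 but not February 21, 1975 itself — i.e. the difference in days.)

Feb 21, 1975 → Mar 21, 1975: 28 days (February has 28).
Mar 21, 1975 → Apr 21, 1975: 31 days (March has 31).
Apr 21, 1975 → May 21, 1975: 30 days (April has 30).
May 21, 1975 → May 27, 1975: 6 days.
Total: 95 days.

95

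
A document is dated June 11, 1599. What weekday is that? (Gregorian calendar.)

Friday

Doomsday rule: the anchor day for the 1500s is Wednesday. For year 99: 99÷12 = 8 r 3, and 3÷4 = 0, so 8+3+0 = 11.
Wednesday + 11 ≡ Sunday — that's 1599's doomsday.
In June the doomsday date is Jun 6.
Jun 11 is 5 days after Jun 6; 5 mod 7 = 5, so Sunday + 5 = Friday.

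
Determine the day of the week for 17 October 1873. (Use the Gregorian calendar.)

Friday

Doomsday rule: the anchor day for the 1800s is Friday. For year 73: 73÷12 = 6 r 1, and 1÷4 = 0, so 6+1+0 = 7.
Friday + 7 ≡ Friday — that's 1873's doomsday.
In October the doomsday date is Oct 10.
Oct 17 is 7 days after Oct 10; 7 mod 7 = 0, so Friday + 0 = Friday.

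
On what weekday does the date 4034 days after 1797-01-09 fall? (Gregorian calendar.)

Wednesday

First find the weekday of Jan 9, 1797. Doomsday rule: the anchor day for the 1700s is Sunday. For year 97: 97÷12 = 8 r 1, and 1÷4 = 0, so 8+1+0 = 9.
Sunday + 9 ≡ Tuesday — that's 1797's doomsday.
In January the doomsday date is Jan 3 (1797 is not a leap year).
Jan 9 is 6 days after Jan 3; 6 mod 7 = 6, so Tuesday + 6 = Monday.
4034 mod 7 = 2, so 4034 days after a Monday is Monday + 2 = Wednesday.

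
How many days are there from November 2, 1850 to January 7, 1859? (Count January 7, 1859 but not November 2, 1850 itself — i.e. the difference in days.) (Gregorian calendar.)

Nov 2, 1850 → Nov 2, 1851: 365 days.
Nov 2, 1851 → Nov 2, 1852: 366 days (Feb 29, 1852 is in that span).
Nov 2, 1852 → Nov 2, 1853: 365 days.
Nov 2, 1853 → Nov 2, 1854: 365 days.
Nov 2, 1854 → Nov 2, 1855: 365 days.
Nov 2, 1855 → Nov 2, 1856: 366 days (Feb 29, 1856 is in that span).
Nov 2, 1856 → Nov 2, 1857: 365 days.
Nov 2, 1857 → Nov 2, 1858: 365 days.
Nov 2, 1858 → Dec 2, 1858: 30 days (November has 30).
Dec 2, 1858 → Jan 2, 1859: 31 days (December has 31).
Jan 2, 1859 → Jan 7, 1859: 5 days.
Total: 2988 days.

2988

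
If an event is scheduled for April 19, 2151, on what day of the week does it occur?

Doomsday rule: the anchor day for the 2100s is Sunday. For year 51: 51÷12 = 4 r 3, and 3÷4 = 0, so 4+3+0 = 7.
Sunday + 7 ≡ Sunday — that's 2151's doomsday.
In April the doomsday date is Apr 4.
Apr 19 is 15 days after Apr 4; 15 mod 7 = 1, so Sunday + 1 = Monday.

Monday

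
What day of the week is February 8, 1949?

Tuesday

Doomsday rule: the anchor day for the 1900s is Wednesday. For year 49: 49÷12 = 4 r 1, and 1÷4 = 0, so 4+1+0 = 5.
Wednesday + 5 ≡ Monday — that's 1949's doomsday.
In February the doomsday date is Feb 28 (1949 is not a leap year).
Feb 8 is 20 days before Feb 28; 20 mod 7 = 6, so Monday − 6 = Tuesday.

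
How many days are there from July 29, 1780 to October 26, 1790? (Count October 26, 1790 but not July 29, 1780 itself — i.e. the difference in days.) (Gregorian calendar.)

3741

Jul 29, 1780 → Jul 29, 1781: 365 days.
Jul 29, 1781 → Jul 29, 1782: 365 days.
Jul 29, 1782 → Jul 29, 1783: 365 days.
Jul 29, 1783 → Jul 29, 1784: 366 days (Feb 29, 1784 is in that span).
Jul 29, 1784 → Jul 29, 1785: 365 days.
Jul 29, 1785 → Jul 29, 1786: 365 days.
Jul 29, 1786 → Jul 29, 1787: 365 days.
Jul 29, 1787 → Jul 29, 1788: 366 days (Feb 29, 1788 is in that span).
Jul 29, 1788 → Jul 29, 1789: 365 days.
Jul 29, 1789 → Jul 29, 1790: 365 days.
Jul 29, 1790 → Aug 29, 1790: 31 days (July has 31).
Aug 29, 1790 → Sep 29, 1790: 31 days (August has 31).
Sep 29, 1790 → Oct 26, 1790: 27 days.
Total: 3741 days.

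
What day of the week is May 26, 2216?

Sunday

Doomsday rule: the anchor day for the 2200s is Friday. For year 16: 16÷12 = 1 r 4, and 4÷4 = 1, so 1+4+1 = 6.
Friday + 6 ≡ Thursday — that's 2216's doomsday.
In May the doomsday date is May 9.
May 26 is 17 days after May 9; 17 mod 7 = 3, so Thursday + 3 = Sunday.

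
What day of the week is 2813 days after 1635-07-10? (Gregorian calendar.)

Jul 10, 1635 is a Tuesday.
2813 mod 7 = 6, so 2813 days after a Tuesday is Tuesday + 6 = Monday.

Monday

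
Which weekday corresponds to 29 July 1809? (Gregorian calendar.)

Doomsday rule: the anchor day for the 1800s is Friday. For year 09: 9÷12 = 0 r 9, and 9÷4 = 2, so 0+9+2 = 11.
Friday + 11 ≡ Tuesday — that's 1809's doomsday.
In July the doomsday date is Jul 11.
Jul 29 is 18 days after Jul 11; 18 mod 7 = 4, so Tuesday + 4 = Saturday.

Saturday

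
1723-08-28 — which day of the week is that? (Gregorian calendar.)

Doomsday rule: the anchor day for the 1700s is Sunday. For year 23: 23÷12 = 1 r 11, and 11÷4 = 2, so 1+11+2 = 14.
Sunday + 14 ≡ Sunday — that's 1723's doomsday.
In August the doomsday date is Aug 8.
Aug 28 is 20 days after Aug 8; 20 mod 7 = 6, so Sunday + 6 = Saturday.

Saturday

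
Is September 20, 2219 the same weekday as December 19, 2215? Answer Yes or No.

No

From Dec 19, 2215 to Sep 20, 2219 is 1371 days.
1371 mod 7 = 6, so they are different weekdays.
(Dec 19, 2215 is a Tuesday; Sep 20, 2219 is a Monday.)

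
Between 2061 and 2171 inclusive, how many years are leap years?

26

Multiples of 4 in [2061,2171]: 27.
Of those, multiples of 100: 1 (not leap unless ÷400).
Multiples of 400: 0.
Leap years = 27 − 1 + 0 = 26.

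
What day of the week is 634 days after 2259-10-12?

First find the weekday of Oct 12, 2259. Doomsday rule: the anchor day for the 2200s is Friday. For year 59: 59÷12 = 4 r 11, and 11÷4 = 2, so 4+11+2 = 17.
Friday + 17 ≡ Monday — that's 2259's doomsday.
In October the doomsday date is Oct 10.
Oct 12 is 2 days after Oct 10; 2 mod 7 = 2, so Monday + 2 = Wednesday.
634 mod 7 = 4, so 634 days after a Wednesday is Wednesday + 4 = Sunday.

Sunday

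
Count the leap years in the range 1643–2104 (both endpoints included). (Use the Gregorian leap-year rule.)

112

Multiples of 4 in [1643,2104]: 116.
Of those, multiples of 100: 5 (not leap unless ÷400).
Multiples of 400: 1.
Leap years = 116 − 5 + 1 = 112.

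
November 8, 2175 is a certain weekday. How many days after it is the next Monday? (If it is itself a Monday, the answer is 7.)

5

Nov 8, 2175 is a Wednesday.
From Wednesday to the next Monday is 5 days.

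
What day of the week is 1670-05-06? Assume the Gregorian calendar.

Doomsday rule: the anchor day for the 1600s is Tuesday. For year 70: 70÷12 = 5 r 10, and 10÷4 = 2, so 5+10+2 = 17.
Tuesday + 17 ≡ Friday — that's 1670's doomsday.
In May the doomsday date is May 9.
May 6 is 3 days before May 9; 3 mod 7 = 3, so Friday − 3 = Tuesday.

Tuesday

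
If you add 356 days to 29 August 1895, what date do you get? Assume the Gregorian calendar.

August 19, 1896

Aug has 31 days: +3 → Sep 1, 1895 (353 left).
Sep has 30 days: +30 → Oct 1, 1895 (323 left).
Oct has 31 days: +31 → Nov 1, 1895 (292 left).
Nov has 30 days: +30 → Dec 1, 1895 (262 left).
Dec has 31 days: +31 → Jan 1, 1896 (231 left).
Jan has 31 days: +31 → Feb 1, 1896 (200 left).
Feb has 29 days: +29 → Mar 1, 1896 (171 left).
Mar has 31 days: +31 → Apr 1, 1896 (140 left).
Apr has 30 days: +30 → May 1, 1896 (110 left).
May has 31 days: +31 → Jun 1, 1896 (79 left).
Jun has 30 days: +30 → Jul 1, 1896 (49 left).
Jul has 31 days: +31 → Aug 1, 1896 (18 left).
+18 → Aug 19, 1896.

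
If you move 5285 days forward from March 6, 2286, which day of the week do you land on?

First find the weekday of Mar 6, 2286. Doomsday rule: the anchor day for the 2200s is Friday. For year 86: 86÷12 = 7 r 2, and 2÷4 = 0, so 7+2+0 = 9.
Friday + 9 ≡ Sunday — that's 2286's doomsday.
In March the doomsday date is Mar 14.
Mar 6 is 8 days before Mar 14; 8 mod 7 = 1, so Sunday − 1 = Saturday.
5285 mod 7 = 0, so 5285 days after a Saturday is Saturday + 0 = Saturday.

Saturday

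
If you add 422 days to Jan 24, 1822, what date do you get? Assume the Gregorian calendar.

+365 (one year) → Jan 24, 1823 (57 left).
Jan has 31 days: +8 → Feb 1, 1823 (49 left).
Feb has 28 days: +28 → Mar 1, 1823 (21 left).
+21 → Mar 22, 1823.

March 22, 1823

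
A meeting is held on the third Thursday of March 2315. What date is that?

March 1, 2315 is a Monday.
The first Thursday is therefore March 4 (3 days later).
The third Thursday is 4 + 2×7 = March 18.

March 18, 2315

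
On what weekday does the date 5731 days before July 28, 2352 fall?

Jul 28, 2352 is a Monday.
5731 mod 7 = 5, so 5731 days before a Monday is Monday − 5 = Wednesday.

Wednesday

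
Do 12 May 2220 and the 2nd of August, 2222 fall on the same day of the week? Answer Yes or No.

Yes

From May 12, 2220 to Aug 2, 2222 is 812 days.
812 mod 7 = 0, so they are the same weekday.
(May 12, 2220 is a Friday; Aug 2, 2222 is a Friday.)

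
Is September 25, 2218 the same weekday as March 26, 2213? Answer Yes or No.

From Mar 26, 2213 to Sep 25, 2218 is 2009 days.
2009 mod 7 = 0, so they are the same weekday.
(Mar 26, 2213 is a Friday; Sep 25, 2218 is a Friday.)

Yes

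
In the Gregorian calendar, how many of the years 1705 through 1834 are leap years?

Multiples of 4 in [1705,1834]: 32.
Of those, multiples of 100: 1 (not leap unless ÷400).
Multiples of 400: 0.
Leap years = 32 − 1 + 0 = 31.

31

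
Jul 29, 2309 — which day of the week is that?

Thursday

Doomsday rule: the anchor day for the 2300s is Wednesday. For year 09: 9÷12 = 0 r 9, and 9÷4 = 2, so 0+9+2 = 11.
Wednesday + 11 ≡ Sunday — that's 2309's doomsday.
In July the doomsday date is Jul 11.
Jul 29 is 18 days after Jul 11; 18 mod 7 = 4, so Sunday + 4 = Thursday.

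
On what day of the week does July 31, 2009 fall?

January 1, 2009 is a Thursday.
Jan 1, 2009 → Feb 1, 2009: 31 days (January has 31).
Feb 1, 2009 → Mar 1, 2009: 28 days (February has 28).
Mar 1, 2009 → Apr 1, 2009: 31 days (March has 31).
Apr 1, 2009 → May 1, 2009: 30 days (April has 30).
May 1, 2009 → Jun 1, 2009: 31 days (May has 31).
Jun 1, 2009 → Jul 1, 2009: 30 days (June has 30).
Jul 1, 2009 → Jul 31, 2009: 30 days.
Total: 211 days.
211 mod 7 = 1, so Thursday + 1 = Friday.

Friday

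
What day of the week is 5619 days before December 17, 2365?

Dec 17, 2365 is a Friday.
5619 mod 7 = 5, so 5619 days before a Friday is Friday − 5 = Sunday.

Sunday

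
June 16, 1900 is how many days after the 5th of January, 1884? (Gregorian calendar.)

6006

Jan 5, 1884 → Jan 5, 1885: 366 days (Feb 29, 1884 is in that span).
Jan 5, 1885 → Jan 5, 1886: 365 days.
Jan 5, 1886 → Jan 5, 1887: 365 days.
Jan 5, 1887 → Jan 5, 1888: 365 days.
Jan 5, 1888 → Jan 5, 1889: 366 days (Feb 29, 1888 is in that span).
Jan 5, 1889 → Jan 5, 1890: 365 days.
Jan 5, 1890 → Jan 5, 1891: 365 days.
Jan 5, 1891 → Jan 5, 1892: 365 days.
Jan 5, 1892 → Jan 5, 1893: 366 days (Feb 29, 1892 is in that span).
Jan 5, 1893 → Jan 5, 1894: 365 days.
Jan 5, 1894 → Jan 5, 1895: 365 days.
Jan 5, 1895 → Jan 5, 1896: 365 days.
Jan 5, 1896 → Jan 5, 1897: 366 days (Feb 29, 1896 is in that span).
Jan 5, 1897 → Jan 5, 1898: 365 days.
Jan 5, 1898 → Jan 5, 1899: 365 days.
Jan 5, 1899 → Jan 5, 1900: 365 days.
Jan 5, 1900 → Feb 5, 1900: 31 days (January has 31).
Feb 5, 1900 → Mar 5, 1900: 28 days (February has 28).
Mar 5, 1900 → Apr 5, 1900: 31 days (March has 31).
Apr 5, 1900 → May 5, 1900: 30 days (April has 30).
May 5, 1900 → Jun 5, 1900: 31 days (May has 31).
Jun 5, 1900 → Jun 16, 1900: 11 days.
Total: 6006 days.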